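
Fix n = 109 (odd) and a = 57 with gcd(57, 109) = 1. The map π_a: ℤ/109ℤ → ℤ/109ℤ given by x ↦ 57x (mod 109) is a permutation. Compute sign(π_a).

Orbit of 45 under x↦57x: [45, 58, 36, 90, 7, 72, 71]… (length divides ord_109(57)).
Cycle type of π: 108 + 1; total 2 cycles.
sign(π) = (−1)^{n − #cycles} = (−1)^{109−2} = (−1)^107 = -1.
Via Zolotarev, sign(π_{57}) = (57|109) = -1.

-1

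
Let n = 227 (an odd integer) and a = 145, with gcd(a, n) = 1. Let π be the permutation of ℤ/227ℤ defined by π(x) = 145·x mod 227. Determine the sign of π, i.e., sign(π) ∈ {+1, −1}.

Trace 172: π^k(172) = [172, 197, 190, 83, 4, 126, 110] for k=0..6.
Decompose π into cycles: lengths [226, 1] (2 cycles, including the fixed point 0).
Σ(ℓ_i−1) = 227−2 = 225; sign = (−1)^225 = -1.
The Jacobi symbol (145|227) = -1 (Zolotarev) agrees.

-1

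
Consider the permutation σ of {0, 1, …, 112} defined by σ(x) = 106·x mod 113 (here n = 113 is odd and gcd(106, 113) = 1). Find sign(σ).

Orbit of 106 under x↦106x: [106, 49, 109, 28, 30, 16, 1]… (length divides ord_113(106)).
The orbit structure of x ↦ 106x mod 113: 17 orbits of sizes [7, 7, 7, 7, 7, 7, 7, 7, 7, 7, 7, 7, 7, 7, 7, 7, 1].
113 − 17 = 96 transpositions; sign(π) = (−1)^96 = +1.
Check: (106/113) = +1 by Zolotarev.

+1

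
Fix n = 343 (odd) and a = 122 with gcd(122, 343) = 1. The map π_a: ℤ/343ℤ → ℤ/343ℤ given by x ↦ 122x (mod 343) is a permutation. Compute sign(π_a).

Orbit of 172 under x↦122x: [172, 61, 239, 3, 23, 62, 18]… (length divides ord_343(122)).
4 cycles of lengths [294, 42, 6, 1].
n − c = 343 − 4 = 339; sign = (−1)^339 = -1.
Check: (122/343) = -1 by Zolotarev.

-1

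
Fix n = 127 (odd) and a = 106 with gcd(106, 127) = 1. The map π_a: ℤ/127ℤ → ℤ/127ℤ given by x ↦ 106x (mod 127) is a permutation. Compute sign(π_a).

-1

Trace 6: π^k(6) = [6, 1, 106, 60, 10, 44, 92] for k=0..6.
2 cycles of lengths [126, 1].
2 cycles on 127: each ℓ→(−1)^(ℓ−1), product (−1)^125 = -1.
Zolotarev: (106|127) = -1, matching the cycle-count sign.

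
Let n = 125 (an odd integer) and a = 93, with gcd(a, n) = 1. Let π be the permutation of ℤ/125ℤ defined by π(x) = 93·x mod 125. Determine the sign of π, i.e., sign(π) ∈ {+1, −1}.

-1

Orbit of 24 under x↦93x: [24, 107, 76, 68, 74, 7, 26]… (length divides ord_125(93)).
Decompose π into cycles: lengths [20, 20, 20, 20, 20, 4, 4, 4, 4, 4, 4, 1] (12 cycles, including the fixed point 0).
n − c = 125 − 12 = 113; sign = (−1)^113 = -1.
The Jacobi symbol (93|125) = -1 (Zolotarev) agrees.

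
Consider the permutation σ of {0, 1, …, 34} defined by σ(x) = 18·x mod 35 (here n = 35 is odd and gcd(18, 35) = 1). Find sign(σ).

-1

Trace 4: π^k(4) = [4, 2, 1, 18, 9, 22, 11] for k=0..6.
π_18 has 6 disjoint cycles with lengths [12, 12, 4, 3, 3, 1] on {0,…,34}.
With 6 cycles on 35 points, sign = (−1)^{35−6} = -1.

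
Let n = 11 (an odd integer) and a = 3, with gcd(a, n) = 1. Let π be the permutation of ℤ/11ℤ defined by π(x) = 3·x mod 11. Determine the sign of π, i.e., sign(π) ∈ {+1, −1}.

Trace 9: π^k(9) = [9, 5, 4, 1, 3] for k=0..4.
Decompose π into cycles: lengths [5, 5, 1] (3 cycles, including the fixed point 0).
With 3 cycles on 11 points, sign = (−1)^{11−3} = +1.
(3|11)_J = +1 (Zolotarev's lemma cross-check).

+1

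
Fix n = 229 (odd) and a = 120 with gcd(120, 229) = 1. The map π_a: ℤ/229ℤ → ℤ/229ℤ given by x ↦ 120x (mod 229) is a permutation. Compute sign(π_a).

Orbit of 106 under x↦120x: [106, 125, 115, 60, 101, 212, 21]… (length divides ord_229(120)).
Cycle lengths of π_120 on ℤ/229ℤ: [76, 76, 76, 1]; 4 cycles in total.
Σ(ℓ_i−1) = 229−4 = 225; sign = (−1)^225 = -1.
Zolotarev: (120|229) = -1, matching the cycle-count sign.

-1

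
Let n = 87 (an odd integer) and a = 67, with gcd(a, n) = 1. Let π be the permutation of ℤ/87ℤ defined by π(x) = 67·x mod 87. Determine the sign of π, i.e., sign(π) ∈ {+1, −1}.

+1

Orbit of 22 under x↦67x: [22, 82, 13, 1, 67, 52, 4]… (length divides ord_87(67)).
π_67 has 9 disjoint cycles with lengths [14, 14, 14, 14, 14, 14, 1, 1, 1] on {0,…,86}.
9 cycles on 87: each ℓ→(−1)^(ℓ−1), product (−1)^78 = +1.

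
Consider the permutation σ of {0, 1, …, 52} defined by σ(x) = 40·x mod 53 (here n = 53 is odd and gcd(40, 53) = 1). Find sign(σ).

Trace 44: π^k(44) = [44, 11, 16, 4, 1, 40, 10] for k=0..6.
Decompose π into cycles: lengths [26, 26, 1] (3 cycles, including the fixed point 0).
sign(π) = (−1)^{n − #cycles} = (−1)^{53−3} = (−1)^50 = +1.

+1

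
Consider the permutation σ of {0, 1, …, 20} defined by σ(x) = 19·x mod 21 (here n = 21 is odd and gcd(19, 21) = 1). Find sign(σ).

Start at x=19: 19 → 4 → 13 → 16 → 10 → 1 → 19 (one orbit).
6 cycles of lengths [6, 6, 6, 1, 1, 1].
21 − 6 = 15 transpositions; sign(π) = (−1)^15 = -1.

-1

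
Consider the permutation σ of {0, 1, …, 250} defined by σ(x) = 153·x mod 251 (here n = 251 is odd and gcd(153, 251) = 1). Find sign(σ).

Orbit of 144 under x↦153x: [144, 195, 217, 69, 15, 36, 237]… (length divides ord_251(153)).
The orbit structure of x ↦ 153x mod 251: 3 orbits of sizes [125, 125, 1].
Σ(ℓ_i−1) = 251−3 = 248; sign = (−1)^248 = +1.
The Jacobi symbol (153|251) = +1 (Zolotarev) agrees.

+1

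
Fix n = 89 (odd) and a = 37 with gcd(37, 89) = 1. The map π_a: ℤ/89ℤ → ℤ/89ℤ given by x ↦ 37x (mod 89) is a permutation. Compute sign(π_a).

Orbit of 37 under x↦37x: [37, 34, 12, 88, 52, 55, 77]… (length divides ord_89(37)).
Decompose π into cycles: lengths [8, 8, 8, 8, 8, 8, 8, 8, 8, 8, 8, 1] (12 cycles, including the fixed point 0).
With 12 cycles on 89 points, sign = (−1)^{89−12} = -1.
(37|89)_J = -1 (Zolotarev's lemma cross-check).

-1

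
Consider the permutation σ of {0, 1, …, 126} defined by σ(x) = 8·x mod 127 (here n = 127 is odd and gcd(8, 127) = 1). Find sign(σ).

+1

Trace 32: π^k(32) = [32, 2, 16, 1, 8, 64, 4] for k=0..6.
The orbit structure of x ↦ 8x mod 127: 19 orbits of sizes [7, 7, 7, 7, 7, 7, 7, 7, 7, 7, 7, 7, 7, 7, 7, 7, 7, 7, 1].
With 19 cycles on 127 points, sign = (−1)^{127−19} = +1.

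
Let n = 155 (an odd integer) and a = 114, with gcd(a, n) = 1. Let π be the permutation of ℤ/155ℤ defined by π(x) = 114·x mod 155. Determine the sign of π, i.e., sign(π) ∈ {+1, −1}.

Trace 74: π^k(74) = [74, 66, 84, 121, 154, 41, 24] for k=0..6.
8 cycles of lengths [30, 30, 30, 30, 30, 2, 2, 1].
n − c = 155 − 8 = 147; sign = (−1)^147 = -1.
Zolotarev: (114|155) = -1, matching the cycle-count sign.

-1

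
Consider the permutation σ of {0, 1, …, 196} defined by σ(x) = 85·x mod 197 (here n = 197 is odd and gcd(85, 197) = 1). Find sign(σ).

Orbit of 70 under x↦85x: [70, 40, 51, 1, 85, 133, 76]… (length divides ord_197(85)).
Cycle type of π: 49×4 + 1; total 5 cycles.
Σ(ℓ_i−1) = 197−5 = 192; sign = (−1)^192 = +1.

+1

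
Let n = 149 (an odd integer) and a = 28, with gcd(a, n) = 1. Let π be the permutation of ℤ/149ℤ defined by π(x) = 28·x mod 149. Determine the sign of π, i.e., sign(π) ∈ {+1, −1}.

Orbit of 104 under x↦28x: [104, 81, 33, 30, 95, 127, 129]… (length divides ord_149(28)).
Cycle lengths of π_28 on ℤ/149ℤ: [37, 37, 37, 37, 1]; 5 cycles in total.
With 5 cycles on 149 points, sign = (−1)^{149−5} = +1.
Zolotarev: (28|149) = +1, matching the cycle-count sign.

+1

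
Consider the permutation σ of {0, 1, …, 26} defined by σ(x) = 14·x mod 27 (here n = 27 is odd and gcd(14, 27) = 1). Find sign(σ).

-1

Orbit of 16 under x↦14x: [16, 8, 4, 2, 1, 14, 7]… (length divides ord_27(14)).
Cycle lengths of π_14 on ℤ/27ℤ: [18, 6, 2, 1]; 4 cycles in total.
n − c = 27 − 4 = 23; sign = (−1)^23 = -1.
(14|27)_J = -1 (Zolotarev's lemma cross-check).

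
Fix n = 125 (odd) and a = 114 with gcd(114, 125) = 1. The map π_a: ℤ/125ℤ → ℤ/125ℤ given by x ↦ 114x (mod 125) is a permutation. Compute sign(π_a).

+1

Orbit of 81 under x↦114x: [81, 109, 51, 64, 46, 119, 66]… (length divides ord_125(114)).
The orbit structure of x ↦ 114x mod 125: 7 orbits of sizes [50, 50, 10, 10, 2, 2, 1].
7 cycles on 125: each ℓ→(−1)^(ℓ−1), product (−1)^118 = +1.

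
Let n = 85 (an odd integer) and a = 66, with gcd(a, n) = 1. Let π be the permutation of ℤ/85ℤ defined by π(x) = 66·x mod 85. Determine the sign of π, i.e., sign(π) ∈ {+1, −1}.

+1

Orbit of 26 under x↦66x: [26, 16, 36, 81, 76, 1, 66]… (length divides ord_85(66)).
The orbit structure of x ↦ 66x mod 85: 15 orbits of sizes [8, 8, 8, 8, 8, 8, 8, 8, 8, 8, 1, 1, 1, 1, 1].
15 cycles on 85: each ℓ→(−1)^(ℓ−1), product (−1)^70 = +1.
The Jacobi symbol (66|85) = +1 (Zolotarev) agrees.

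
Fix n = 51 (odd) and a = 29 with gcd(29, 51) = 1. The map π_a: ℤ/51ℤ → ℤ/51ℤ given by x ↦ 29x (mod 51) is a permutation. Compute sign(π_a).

+1

Orbit of 13 under x↦29x: [13, 20, 19, 41, 16, 5, 43]… (length divides ord_51(29)).
The orbit structure of x ↦ 29x mod 51: 5 orbits of sizes [16, 16, 16, 2, 1].
n − c = 51 − 5 = 46; sign = (−1)^46 = +1.
The Jacobi symbol (29|51) = +1 (Zolotarev) agrees.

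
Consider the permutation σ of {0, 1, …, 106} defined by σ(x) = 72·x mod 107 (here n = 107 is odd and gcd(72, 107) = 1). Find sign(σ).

-1

Trace 71: π^k(71) = [71, 83, 91, 25, 88, 23, 51] for k=0..6.
2 cycles of lengths [106, 1].
sign(π) = (−1)^{n − #cycles} = (−1)^{107−2} = (−1)^105 = -1.
Check: (72/107) = -1 by Zolotarev.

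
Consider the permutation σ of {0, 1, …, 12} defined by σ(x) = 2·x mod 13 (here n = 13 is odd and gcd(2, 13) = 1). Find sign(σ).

Start at x=11: 11 → 9 → 5 → 10 → 7 → 1 → 2 → … (one orbit).
Cycle type of π: 12 + 1; total 2 cycles.
13 − 2 = 11 transpositions; sign(π) = (−1)^11 = -1.
Check: (2/13) = -1 by Zolotarev.

-1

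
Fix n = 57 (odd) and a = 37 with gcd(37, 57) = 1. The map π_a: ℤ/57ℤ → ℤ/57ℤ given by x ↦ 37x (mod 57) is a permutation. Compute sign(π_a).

-1

Start at x=37: 37 → 1 → 37 (one orbit).
Cycle lengths of π_37 on ℤ/57ℤ: [2, 2, 2, 2, 2, 2, 2, 2, 2, 2, 2, 2, 2, 2, 2, 2, 2, 2, 2, 2, 2, 2, 2, 2, 2, 2, 2, 1, 1, 1]; 30 cycles in total.
Σ(ℓ_i−1) = 57−30 = 27; sign = (−1)^27 = -1.
Zolotarev: (37|57) = -1, matching the cycle-count sign.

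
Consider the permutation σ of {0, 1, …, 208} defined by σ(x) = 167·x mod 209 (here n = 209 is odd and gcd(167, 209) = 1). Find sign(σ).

+1

Trace 45: π^k(45) = [45, 200, 169, 8, 82, 109, 20] for k=0..6.
Decompose π into cycles: lengths [90, 90, 18, 10, 1] (5 cycles, including the fixed point 0).
Σ(ℓ_i−1) = 209−5 = 204; sign = (−1)^204 = +1.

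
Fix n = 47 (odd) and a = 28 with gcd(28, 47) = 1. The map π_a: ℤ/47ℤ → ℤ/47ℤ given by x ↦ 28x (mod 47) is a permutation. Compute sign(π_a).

Orbit of 21 under x↦28x: [21, 24, 14, 16, 25, 42, 1]… (length divides ord_47(28)).
Cycle lengths of π_28 on ℤ/47ℤ: [23, 23, 1]; 3 cycles in total.
47 − 3 = 44 transpositions; sign(π) = (−1)^44 = +1.
The Jacobi symbol (28|47) = +1 (Zolotarev) agrees.

+1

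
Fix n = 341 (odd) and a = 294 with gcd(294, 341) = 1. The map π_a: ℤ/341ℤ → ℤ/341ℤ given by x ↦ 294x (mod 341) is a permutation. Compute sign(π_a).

Orbit of 163 under x↦294x: [163, 182, 312, 340, 47, 178, 159]… (length divides ord_341(294)).
The orbit structure of x ↦ 294x mod 341: 35 orbits of sizes [10, 10, 10, 10, 10, 10, 10, 10, 10, 10, 10, 10, 10, 10, 10, 10, 10, 10, 10, 10, 10, 10, 10, 10, 10, 10, 10, 10, 10, 10, 10, 10, 10, 10, 1].
n − c = 341 − 35 = 306; sign = (−1)^306 = +1.
Zolotarev: (294|341) = +1, matching the cycle-count sign.

+1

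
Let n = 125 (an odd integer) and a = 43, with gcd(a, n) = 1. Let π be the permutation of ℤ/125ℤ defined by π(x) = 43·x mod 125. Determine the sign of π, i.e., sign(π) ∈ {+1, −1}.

-1

Orbit of 93 under x↦43x: [93, 124, 82, 26, 118, 74, 57]… (length divides ord_125(43)).
Decompose π into cycles: lengths [20, 20, 20, 20, 20, 4, 4, 4, 4, 4, 4, 1] (12 cycles, including the fixed point 0).
sign(π) = (−1)^{n − #cycles} = (−1)^{125−12} = (−1)^113 = -1.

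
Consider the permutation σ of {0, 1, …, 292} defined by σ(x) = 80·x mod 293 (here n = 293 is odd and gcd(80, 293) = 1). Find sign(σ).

-1

Start at x=71: 71 → 113 → 250 → 76 → 220 → 20 → 135 → … (one orbit).
Cycle lengths of π_80 on ℤ/293ℤ: [292, 1]; 2 cycles in total.
n − c = 293 − 2 = 291; sign = (−1)^291 = -1.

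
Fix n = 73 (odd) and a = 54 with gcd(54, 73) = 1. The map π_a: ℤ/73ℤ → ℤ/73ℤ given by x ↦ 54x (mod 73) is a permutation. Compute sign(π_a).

+1

Start at x=38: 38 → 8 → 67 → 41 → 24 → 55 → 50 → … (one orbit).
Cycle lengths of π_54 on ℤ/73ℤ: [36, 36, 1]; 3 cycles in total.
3 cycles on 73: each ℓ→(−1)^(ℓ−1), product (−1)^70 = +1.
(54|73)_J = +1 (Zolotarev's lemma cross-check).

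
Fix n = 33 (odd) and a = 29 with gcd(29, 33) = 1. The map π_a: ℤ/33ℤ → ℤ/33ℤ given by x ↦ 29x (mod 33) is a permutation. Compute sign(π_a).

Start at x=4: 4 → 17 → 31 → 8 → 1 → 29 → 16 → … (one orbit).
The orbit structure of x ↦ 29x mod 33: 5 orbits of sizes [10, 10, 10, 2, 1].
sign(π) = (−1)^{n − #cycles} = (−1)^{33−5} = (−1)^28 = +1.
The Jacobi symbol (29|33) = +1 (Zolotarev) agrees.

+1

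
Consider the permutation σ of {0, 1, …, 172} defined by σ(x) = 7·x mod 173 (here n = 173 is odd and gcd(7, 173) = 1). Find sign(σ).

Orbit of 2 under x↦7x: [2, 14, 98, 167, 131, 52, 18]… (length divides ord_173(7)).
Decompose π into cycles: lengths [172, 1] (2 cycles, including the fixed point 0).
173 − 2 = 171 transpositions; sign(π) = (−1)^171 = -1.

-1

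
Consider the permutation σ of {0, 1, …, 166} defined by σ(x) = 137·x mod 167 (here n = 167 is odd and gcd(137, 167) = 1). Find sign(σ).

Orbit of 112 under x↦137x: [112, 147, 99, 36, 89, 2, 107]… (length divides ord_167(137)).
3 cycles of lengths [83, 83, 1].
n − c = 167 − 3 = 164; sign = (−1)^164 = +1.
(137|167)_J = +1 (Zolotarev's lemma cross-check).

+1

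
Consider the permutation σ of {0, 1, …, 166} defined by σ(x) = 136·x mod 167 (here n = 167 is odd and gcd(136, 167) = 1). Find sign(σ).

-1

Orbit of 145 under x↦136x: [145, 14, 67, 94, 92, 154, 69]… (length divides ord_167(136)).
Cycle type of π: 166 + 1; total 2 cycles.
sign(π) = (−1)^{n − #cycles} = (−1)^{167−2} = (−1)^165 = -1.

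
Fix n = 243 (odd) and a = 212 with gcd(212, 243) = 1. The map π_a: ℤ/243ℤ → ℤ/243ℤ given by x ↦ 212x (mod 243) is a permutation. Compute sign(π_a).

Start at x=58: 58 → 146 → 91 → 95 → 214 → 170 → 76 → … (one orbit).
Decompose π into cycles: lengths [162, 54, 18, 6, 2, 1] (6 cycles, including the fixed point 0).
sign(π) = (−1)^{n − #cycles} = (−1)^{243−6} = (−1)^237 = -1.
The Jacobi symbol (212|243) = -1 (Zolotarev) agrees.

-1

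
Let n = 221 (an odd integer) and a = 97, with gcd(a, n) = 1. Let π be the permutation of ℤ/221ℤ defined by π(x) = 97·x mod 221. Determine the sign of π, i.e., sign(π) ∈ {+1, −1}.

+1

Trace 31: π^k(31) = [31, 134, 180, 1, 97, 127, 164] for k=0..6.
Decompose π into cycles: lengths [48, 48, 48, 48, 16, 12, 1] (7 cycles, including the fixed point 0).
Σ(ℓ_i−1) = 221−7 = 214; sign = (−1)^214 = +1.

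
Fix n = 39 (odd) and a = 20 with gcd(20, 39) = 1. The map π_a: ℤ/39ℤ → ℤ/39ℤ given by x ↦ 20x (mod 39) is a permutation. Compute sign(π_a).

+1

Orbit of 4 under x↦20x: [4, 2, 1, 20, 10, 5, 22]… (length divides ord_39(20)).
Cycle type of π: 12×3 + 2 + 1; total 5 cycles.
5 cycles on 39: each ℓ→(−1)^(ℓ−1), product (−1)^34 = +1.
Zolotarev: (20|39) = +1, matching the cycle-count sign.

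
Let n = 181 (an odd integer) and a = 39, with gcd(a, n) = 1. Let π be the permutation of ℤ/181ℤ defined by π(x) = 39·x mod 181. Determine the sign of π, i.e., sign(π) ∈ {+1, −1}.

Trace 65: π^k(65) = [65, 1, 39, 73, 132, 80, 43] for k=0..6.
π_39 has 21 disjoint cycles with lengths [9, 9, 9, 9, 9, 9, 9, 9, 9, 9, 9, 9, 9, 9, 9, 9, 9, 9, 9, 9, 1] on {0,…,180}.
181 − 21 = 160 transpositions; sign(π) = (−1)^160 = +1.

+1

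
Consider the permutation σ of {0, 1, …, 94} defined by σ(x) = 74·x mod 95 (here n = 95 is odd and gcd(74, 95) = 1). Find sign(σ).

Start at x=81: 81 → 9 → 1 → 74 → 61 → 49 → 16 → … (one orbit).
9 cycles of lengths [18, 18, 18, 18, 9, 9, 2, 2, 1].
9 cycles on 95: each ℓ→(−1)^(ℓ−1), product (−1)^86 = +1.
Zolotarev: (74|95) = +1, matching the cycle-count sign.

+1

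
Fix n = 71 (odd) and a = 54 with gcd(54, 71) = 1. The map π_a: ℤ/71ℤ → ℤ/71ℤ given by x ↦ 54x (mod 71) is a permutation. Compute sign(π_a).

+1

Trace 57: π^k(57) = [57, 25, 1, 54, 5] for k=0..4.
The orbit structure of x ↦ 54x mod 71: 15 orbits of sizes [5, 5, 5, 5, 5, 5, 5, 5, 5, 5, 5, 5, 5, 5, 1].
n − c = 71 − 15 = 56; sign = (−1)^56 = +1.
The Jacobi symbol (54|71) = +1 (Zolotarev) agrees.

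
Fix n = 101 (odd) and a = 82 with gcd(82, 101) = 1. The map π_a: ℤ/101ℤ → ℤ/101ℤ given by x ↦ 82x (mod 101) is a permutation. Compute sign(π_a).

Orbit of 24 under x↦82x: [24, 49, 79, 14, 37, 4, 25]… (length divides ord_101(82)).
Cycle type of π: 50×2 + 1; total 3 cycles.
With 3 cycles on 101 points, sign = (−1)^{101−3} = +1.
Zolotarev: (82|101) = +1, matching the cycle-count sign.

+1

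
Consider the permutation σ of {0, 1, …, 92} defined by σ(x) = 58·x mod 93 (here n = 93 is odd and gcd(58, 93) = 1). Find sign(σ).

Start at x=4: 4 → 46 → 64 → 85 → 1 → 58 → 16 → … (one orbit).
Cycle lengths of π_58 on ℤ/93ℤ: [10, 10, 10, 10, 10, 10, 10, 10, 10, 1, 1, 1]; 12 cycles in total.
Σ(ℓ_i−1) = 93−12 = 81; sign = (−1)^81 = -1.
The Jacobi symbol (58|93) = -1 (Zolotarev) agrees.

-1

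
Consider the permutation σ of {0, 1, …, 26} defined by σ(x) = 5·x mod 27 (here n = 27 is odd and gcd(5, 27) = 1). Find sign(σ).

Start at x=19: 19 → 14 → 16 → 26 → 22 → 2 → 10 → … (one orbit).
The orbit structure of x ↦ 5x mod 27: 4 orbits of sizes [18, 6, 2, 1].
Σ(ℓ_i−1) = 27−4 = 23; sign = (−1)^23 = -1.
Zolotarev: (5|27) = -1, matching the cycle-count sign.

-1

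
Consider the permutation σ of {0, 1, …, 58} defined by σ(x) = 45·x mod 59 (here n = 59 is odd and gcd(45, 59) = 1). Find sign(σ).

+1

Trace 4: π^k(4) = [4, 3, 17, 57, 28, 21, 1] for k=0..6.
3 cycles of lengths [29, 29, 1].
With 3 cycles on 59 points, sign = (−1)^{59−3} = +1.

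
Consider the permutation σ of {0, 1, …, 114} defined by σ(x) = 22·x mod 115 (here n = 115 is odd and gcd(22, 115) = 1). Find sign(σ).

Trace 68: π^k(68) = [68, 1, 22, 24] for k=0..3.
Cycle type of π: 4×23 + 2×11 + 1; total 35 cycles.
115 − 35 = 80 transpositions; sign(π) = (−1)^80 = +1.
Check: (22/115) = +1 by Zolotarev.

+1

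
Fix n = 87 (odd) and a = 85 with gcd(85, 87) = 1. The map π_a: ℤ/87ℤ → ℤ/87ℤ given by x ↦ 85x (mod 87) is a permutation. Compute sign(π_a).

Trace 25: π^k(25) = [25, 37, 13, 61, 52, 70, 34] for k=0..6.
Cycle lengths of π_85 on ℤ/87ℤ: [28, 28, 28, 1, 1, 1]; 6 cycles in total.
With 6 cycles on 87 points, sign = (−1)^{87−6} = -1.
Check: (85/87) = -1 by Zolotarev.

-1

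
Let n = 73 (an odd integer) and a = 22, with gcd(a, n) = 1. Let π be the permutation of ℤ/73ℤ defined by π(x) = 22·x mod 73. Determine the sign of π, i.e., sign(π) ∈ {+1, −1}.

-1

Trace 10: π^k(10) = [10, 1, 22, 46, 63, 72, 51] for k=0..6.
Cycle type of π: 8×9 + 1; total 10 cycles.
73 − 10 = 63 transpositions; sign(π) = (−1)^63 = -1.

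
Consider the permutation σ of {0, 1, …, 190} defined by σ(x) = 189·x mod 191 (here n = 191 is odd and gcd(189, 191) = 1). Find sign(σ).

-1

Trace 165: π^k(165) = [165, 52, 87, 17, 157, 68, 55] for k=0..6.
Decompose π into cycles: lengths [190, 1] (2 cycles, including the fixed point 0).
n − c = 191 − 2 = 189; sign = (−1)^189 = -1.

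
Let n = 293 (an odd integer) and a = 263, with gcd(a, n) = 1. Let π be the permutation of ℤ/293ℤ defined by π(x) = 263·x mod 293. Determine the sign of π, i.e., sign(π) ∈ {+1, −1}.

Orbit of 201 under x↦263x: [201, 123, 119, 239, 155, 38, 32]… (length divides ord_293(263)).
The orbit structure of x ↦ 263x mod 293: 2 orbits of sizes [292, 1].
sign(π) = (−1)^{n − #cycles} = (−1)^{293−2} = (−1)^291 = -1.
Via Zolotarev, sign(π_{263}) = (263|293) = -1.

-1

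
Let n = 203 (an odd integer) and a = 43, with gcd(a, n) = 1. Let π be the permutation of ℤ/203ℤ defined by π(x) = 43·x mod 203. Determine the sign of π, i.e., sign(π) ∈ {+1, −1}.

Trace 148: π^k(148) = [148, 71, 8, 141, 176, 57, 15] for k=0..6.
Decompose π into cycles: lengths [28, 28, 28, 28, 28, 28, 28, 1, 1, 1, 1, 1, 1, 1] (14 cycles, including the fixed point 0).
sign(π) = (−1)^{n − #cycles} = (−1)^{203−14} = (−1)^189 = -1.

-1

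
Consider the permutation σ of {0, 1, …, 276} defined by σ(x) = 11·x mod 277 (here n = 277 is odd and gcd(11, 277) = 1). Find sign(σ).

Orbit of 17 under x↦11x: [17, 187, 118, 190, 151, 276, 266]… (length divides ord_277(11)).
π_11 has 2 disjoint cycles with lengths [276, 1] on {0,…,276}.
Σ(ℓ_i−1) = 277−2 = 275; sign = (−1)^275 = -1.

-1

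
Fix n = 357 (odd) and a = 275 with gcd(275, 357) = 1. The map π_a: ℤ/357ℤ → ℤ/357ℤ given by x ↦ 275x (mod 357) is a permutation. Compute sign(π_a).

+1

Start at x=11: 11 → 169 → 65 → 25 → 92 → 310 → 284 → … (one orbit).
Cycle type of π: 48×6 + 16×3 + 6×2 + 3×2 + 2 + 1; total 15 cycles.
With 15 cycles on 357 points, sign = (−1)^{357−15} = +1.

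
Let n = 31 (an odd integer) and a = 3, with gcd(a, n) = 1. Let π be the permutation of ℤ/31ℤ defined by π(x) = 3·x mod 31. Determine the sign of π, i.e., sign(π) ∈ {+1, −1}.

Start at x=11: 11 → 2 → 6 → 18 → 23 → 7 → 21 → … (one orbit).
2 cycles of lengths [30, 1].
2 cycles on 31: each ℓ→(−1)^(ℓ−1), product (−1)^29 = -1.
The Jacobi symbol (3|31) = -1 (Zolotarev) agrees.

-1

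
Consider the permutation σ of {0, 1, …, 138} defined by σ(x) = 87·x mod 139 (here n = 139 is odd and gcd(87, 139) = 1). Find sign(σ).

Trace 76: π^k(76) = [76, 79, 62, 112, 14, 106, 48] for k=0..6.
The orbit structure of x ↦ 87x mod 139: 4 orbits of sizes [46, 46, 46, 1].
4 cycles on 139: each ℓ→(−1)^(ℓ−1), product (−1)^135 = -1.
(87|139)_J = -1 (Zolotarev's lemma cross-check).

-1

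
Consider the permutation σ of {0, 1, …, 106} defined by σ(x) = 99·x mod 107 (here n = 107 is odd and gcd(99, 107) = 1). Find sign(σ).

+1

Start at x=53: 53 → 4 → 75 → 42 → 92 → 13 → 3 → … (one orbit).
Cycle type of π: 53×2 + 1; total 3 cycles.
3 cycles on 107: each ℓ→(−1)^(ℓ−1), product (−1)^104 = +1.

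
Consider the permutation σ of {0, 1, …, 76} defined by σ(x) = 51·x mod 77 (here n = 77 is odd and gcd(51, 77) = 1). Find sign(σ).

Start at x=74: 74 → 1 → 51 → 60 → 57 → 58 → 32 → … (one orbit).
π_51 has 6 disjoint cycles with lengths [30, 30, 10, 3, 3, 1] on {0,…,76}.
With 6 cycles on 77 points, sign = (−1)^{77−6} = -1.

-1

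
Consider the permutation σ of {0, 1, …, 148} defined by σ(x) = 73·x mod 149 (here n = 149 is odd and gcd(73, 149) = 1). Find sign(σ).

+1

Start at x=63: 63 → 129 → 30 → 104 → 142 → 85 → 96 → … (one orbit).
Cycle lengths of π_73 on ℤ/149ℤ: [37, 37, 37, 37, 1]; 5 cycles in total.
Σ(ℓ_i−1) = 149−5 = 144; sign = (−1)^144 = +1.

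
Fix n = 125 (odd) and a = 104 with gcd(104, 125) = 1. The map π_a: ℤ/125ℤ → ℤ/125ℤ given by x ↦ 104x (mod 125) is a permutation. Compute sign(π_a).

+1

Orbit of 54 under x↦104x: [54, 116, 64, 31, 99, 46, 34]… (length divides ord_125(104)).
7 cycles of lengths [50, 50, 10, 10, 2, 2, 1].
n − c = 125 − 7 = 118; sign = (−1)^118 = +1.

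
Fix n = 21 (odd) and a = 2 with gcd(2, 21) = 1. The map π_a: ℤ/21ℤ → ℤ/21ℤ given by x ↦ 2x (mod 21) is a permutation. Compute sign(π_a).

-1

Trace 11: π^k(11) = [11, 1, 2, 4, 8, 16] for k=0..5.
The orbit structure of x ↦ 2x mod 21: 6 orbits of sizes [6, 6, 3, 3, 2, 1].
sign(π) = (−1)^{n − #cycles} = (−1)^{21−6} = (−1)^15 = -1.
Via Zolotarev, sign(π_{2}) = (2|21) = -1.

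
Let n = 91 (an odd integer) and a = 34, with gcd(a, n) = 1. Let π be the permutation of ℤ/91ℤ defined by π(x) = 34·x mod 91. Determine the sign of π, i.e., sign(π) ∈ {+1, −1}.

+1

Start at x=1: 1 → 34 → 64 → 83 → 1 (one orbit).
Cycle lengths of π_34 on ℤ/91ℤ: [4, 4, 4, 4, 4, 4, 4, 4, 4, 4, 4, 4, 4, 4, 4, 4, 4, 4, 4, 4, 4, 2, 2, 2, 1]; 25 cycles in total.
With 25 cycles on 91 points, sign = (−1)^{91−25} = +1.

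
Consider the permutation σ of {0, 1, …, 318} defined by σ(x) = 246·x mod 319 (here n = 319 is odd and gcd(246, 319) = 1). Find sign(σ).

Start at x=37: 37 → 170 → 31 → 289 → 276 → 268 → 214 → … (one orbit).
Cycle lengths of π_246 on ℤ/319ℤ: [140, 140, 28, 5, 5, 1]; 6 cycles in total.
With 6 cycles on 319 points, sign = (−1)^{319−6} = -1.
Via Zolotarev, sign(π_{246}) = (246|319) = -1.

-1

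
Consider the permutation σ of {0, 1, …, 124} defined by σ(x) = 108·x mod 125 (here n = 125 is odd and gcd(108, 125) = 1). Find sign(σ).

-1

Trace 114: π^k(114) = [114, 62, 71, 43, 19, 52, 116] for k=0..6.
Cycle lengths of π_108 on ℤ/125ℤ: [100, 20, 4, 1]; 4 cycles in total.
With 4 cycles on 125 points, sign = (−1)^{125−4} = -1.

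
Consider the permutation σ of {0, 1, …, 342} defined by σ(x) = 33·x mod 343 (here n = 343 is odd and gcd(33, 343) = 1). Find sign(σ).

Start at x=275: 275 → 157 → 36 → 159 → 102 → 279 → 289 → … (one orbit).
Cycle lengths of π_33 on ℤ/343ℤ: [294, 42, 6, 1]; 4 cycles in total.
343 − 4 = 339 transpositions; sign(π) = (−1)^339 = -1.

-1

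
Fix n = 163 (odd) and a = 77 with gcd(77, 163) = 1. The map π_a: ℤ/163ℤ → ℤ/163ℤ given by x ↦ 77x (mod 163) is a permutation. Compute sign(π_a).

+1

Start at x=22: 22 → 64 → 38 → 155 → 36 → 1 → 77 → … (one orbit).
The orbit structure of x ↦ 77x mod 163: 7 orbits of sizes [27, 27, 27, 27, 27, 27, 1].
Σ(ℓ_i−1) = 163−7 = 156; sign = (−1)^156 = +1.
Zolotarev: (77|163) = +1, matching the cycle-count sign.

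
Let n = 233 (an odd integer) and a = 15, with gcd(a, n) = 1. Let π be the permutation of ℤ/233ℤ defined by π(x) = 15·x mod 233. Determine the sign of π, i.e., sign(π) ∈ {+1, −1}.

Orbit of 30 under x↦15x: [30, 217, 226, 128, 56, 141, 18]… (length divides ord_233(15)).
3 cycles of lengths [116, 116, 1].
With 3 cycles on 233 points, sign = (−1)^{233−3} = +1.

+1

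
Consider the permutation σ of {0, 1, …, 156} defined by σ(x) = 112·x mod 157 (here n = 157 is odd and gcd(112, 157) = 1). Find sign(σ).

Orbit of 2 under x↦112x: [2, 67, 125, 27, 41, 39, 129]… (length divides ord_157(112)).
Cycle type of π: 52×3 + 1; total 4 cycles.
Σ(ℓ_i−1) = 157−4 = 153; sign = (−1)^153 = -1.
Zolotarev: (112|157) = -1, matching the cycle-count sign.

-1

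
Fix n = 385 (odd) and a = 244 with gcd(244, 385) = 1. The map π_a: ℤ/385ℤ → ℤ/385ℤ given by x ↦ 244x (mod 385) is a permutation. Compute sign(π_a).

+1

Start at x=36: 36 → 314 → 1 → 244 → 246 → 349 → 71 → … (one orbit).
Decompose π into cycles: lengths [10, 10, 10, 10, 10, 10, 10, 10, 10, 10, 10, 10, 10, 10, 10, 10, 10, 10, 10, 10, 10, 10, 10, 10, 10, 10, 10, 10, 10, 10, 10, 10, 10, 10, 10, 2, 2, 2, 2, 2, 2, 2, 2, 2, 2, 2, 2, 2, 2, 2, 2, 2, 1] (53 cycles, including the fixed point 0).
53 cycles on 385: each ℓ→(−1)^(ℓ−1), product (−1)^332 = +1.
Zolotarev: (244|385) = +1, matching the cycle-count sign.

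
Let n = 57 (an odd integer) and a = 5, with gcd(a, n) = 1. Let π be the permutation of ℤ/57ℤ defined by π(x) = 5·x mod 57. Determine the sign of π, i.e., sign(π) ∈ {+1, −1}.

Orbit of 28 under x↦5x: [28, 26, 16, 23, 1, 5, 25]… (length divides ord_57(5)).
Cycle lengths of π_5 on ℤ/57ℤ: [18, 18, 9, 9, 2, 1]; 6 cycles in total.
Σ(ℓ_i−1) = 57−6 = 51; sign = (−1)^51 = -1.
Via Zolotarev, sign(π_{5}) = (5|57) = -1.

-1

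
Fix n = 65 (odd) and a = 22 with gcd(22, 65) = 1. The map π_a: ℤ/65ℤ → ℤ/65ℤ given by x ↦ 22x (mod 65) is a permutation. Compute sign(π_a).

Start at x=61: 61 → 42 → 14 → 48 → 16 → 27 → 9 → … (one orbit).
The orbit structure of x ↦ 22x mod 65: 10 orbits of sizes [12, 12, 12, 12, 4, 3, 3, 3, 3, 1].
65 − 10 = 55 transpositions; sign(π) = (−1)^55 = -1.
(22|65)_J = -1 (Zolotarev's lemma cross-check).

-1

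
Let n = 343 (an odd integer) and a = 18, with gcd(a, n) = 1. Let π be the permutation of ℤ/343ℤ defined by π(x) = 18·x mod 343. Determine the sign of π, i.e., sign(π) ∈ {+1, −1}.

Trace 324: π^k(324) = [324, 1, 18] for k=0..2.
π_18 has 115 disjoint cycles with lengths [3, 3, 3, 3, 3, 3, 3, 3, 3, 3, 3, 3, 3, 3, 3, 3, 3, 3, 3, 3, 3, 3, 3, 3, 3, 3, 3, 3, 3, 3, 3, 3, 3, 3, 3, 3, 3, 3, 3, 3, 3, 3, 3, 3, 3, 3, 3, 3, 3, 3, 3, 3, 3, 3, 3, 3, 3, 3, 3, 3, 3, 3, 3, 3, 3, 3, 3, 3, 3, 3, 3, 3, 3, 3, 3, 3, 3, 3, 3, 3, 3, 3, 3, 3, 3, 3, 3, 3, 3, 3, 3, 3, 3, 3, 3, 3, 3, 3, 3, 3, 3, 3, 3, 3, 3, 3, 3, 3, 3, 3, 3, 3, 3, 3, 1] on {0,…,342}.
n − c = 343 − 115 = 228; sign = (−1)^228 = +1.
Check: (18/343) = +1 by Zolotarev.

+1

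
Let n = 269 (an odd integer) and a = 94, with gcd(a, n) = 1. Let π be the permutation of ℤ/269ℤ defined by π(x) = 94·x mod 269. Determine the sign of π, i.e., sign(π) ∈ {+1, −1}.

Orbit of 66 under x↦94x: [66, 17, 253, 110, 118, 63, 4]… (length divides ord_269(94)).
π_94 has 2 disjoint cycles with lengths [268, 1] on {0,…,268}.
Σ(ℓ_i−1) = 269−2 = 267; sign = (−1)^267 = -1.

-1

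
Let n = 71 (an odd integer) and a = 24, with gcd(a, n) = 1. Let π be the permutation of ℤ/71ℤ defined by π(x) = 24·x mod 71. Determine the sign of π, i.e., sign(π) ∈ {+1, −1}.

+1

Start at x=50: 50 → 64 → 45 → 15 → 5 → 49 → 40 → … (one orbit).
Cycle type of π: 35×2 + 1; total 3 cycles.
sign(π) = (−1)^{n − #cycles} = (−1)^{71−3} = (−1)^68 = +1.
Check: (24/71) = +1 by Zolotarev.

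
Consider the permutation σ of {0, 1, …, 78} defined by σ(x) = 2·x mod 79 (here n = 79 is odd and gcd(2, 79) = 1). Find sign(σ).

Start at x=11: 11 → 22 → 44 → 9 → 18 → 36 → 72 → … (one orbit).
π_2 has 3 disjoint cycles with lengths [39, 39, 1] on {0,…,78}.
sign(π) = (−1)^{n − #cycles} = (−1)^{79−3} = (−1)^76 = +1.

+1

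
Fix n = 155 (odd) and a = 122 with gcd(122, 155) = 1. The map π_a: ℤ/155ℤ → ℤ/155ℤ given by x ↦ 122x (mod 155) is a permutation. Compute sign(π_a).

Start at x=4: 4 → 23 → 16 → 92 → 64 → 58 → 101 → … (one orbit).
11 cycles of lengths [20, 20, 20, 20, 20, 20, 10, 10, 10, 4, 1].
sign(π) = (−1)^{n − #cycles} = (−1)^{155−11} = (−1)^144 = +1.
The Jacobi symbol (122|155) = +1 (Zolotarev) agrees.

+1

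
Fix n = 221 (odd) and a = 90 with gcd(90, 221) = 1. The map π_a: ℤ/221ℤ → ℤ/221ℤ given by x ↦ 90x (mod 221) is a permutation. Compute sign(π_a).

-1

Start at x=12: 12 → 196 → 181 → 157 → 207 → 66 → 194 → … (one orbit).
The orbit structure of x ↦ 90x mod 221: 20 orbits of sizes [16, 16, 16, 16, 16, 16, 16, 16, 16, 16, 16, 16, 16, 2, 2, 2, 2, 2, 2, 1].
221 − 20 = 201 transpositions; sign(π) = (−1)^201 = -1.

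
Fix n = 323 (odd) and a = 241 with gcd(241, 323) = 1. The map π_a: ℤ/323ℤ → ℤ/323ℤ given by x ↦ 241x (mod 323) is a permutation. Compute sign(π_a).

+1

Orbit of 4 under x↦241x: [4, 318, 87, 295, 35, 37, 196]… (length divides ord_323(241)).
5 cycles of lengths [144, 144, 18, 16, 1].
Σ(ℓ_i−1) = 323−5 = 318; sign = (−1)^318 = +1.
(241|323)_J = +1 (Zolotarev's lemma cross-check).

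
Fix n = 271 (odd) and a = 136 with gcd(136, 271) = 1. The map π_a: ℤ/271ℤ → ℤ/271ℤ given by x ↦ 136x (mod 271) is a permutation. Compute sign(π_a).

Start at x=228: 228 → 114 → 57 → 164 → 82 → 41 → 156 → … (one orbit).
π_136 has 3 disjoint cycles with lengths [135, 135, 1] on {0,…,270}.
Σ(ℓ_i−1) = 271−3 = 268; sign = (−1)^268 = +1.
Check: (136/271) = +1 by Zolotarev.

+1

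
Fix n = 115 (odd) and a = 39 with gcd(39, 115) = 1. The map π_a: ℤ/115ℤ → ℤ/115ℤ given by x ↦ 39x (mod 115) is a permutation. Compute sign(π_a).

Trace 24: π^k(24) = [24, 16, 49, 71, 9, 6, 4] for k=0..6.
Cycle lengths of π_39 on ℤ/115ℤ: [22, 22, 22, 22, 11, 11, 2, 2, 1]; 9 cycles in total.
9 cycles on 115: each ℓ→(−1)^(ℓ−1), product (−1)^106 = +1.

+1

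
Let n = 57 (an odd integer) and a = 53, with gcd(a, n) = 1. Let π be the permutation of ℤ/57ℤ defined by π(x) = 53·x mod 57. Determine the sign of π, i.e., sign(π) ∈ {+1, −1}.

+1

Trace 2: π^k(2) = [2, 49, 32, 43, 56, 4, 41] for k=0..6.
Cycle lengths of π_53 on ℤ/57ℤ: [18, 18, 18, 2, 1]; 5 cycles in total.
57 − 5 = 52 transpositions; sign(π) = (−1)^52 = +1.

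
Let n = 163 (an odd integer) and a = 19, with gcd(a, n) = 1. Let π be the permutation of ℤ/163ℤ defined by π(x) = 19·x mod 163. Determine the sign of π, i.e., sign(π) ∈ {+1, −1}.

Orbit of 87 under x↦19x: [87, 23, 111, 153, 136, 139, 33]… (length divides ord_163(19)).
2 cycles of lengths [162, 1].
sign(π) = (−1)^{n − #cycles} = (−1)^{163−2} = (−1)^161 = -1.
Via Zolotarev, sign(π_{19}) = (19|163) = -1.

-1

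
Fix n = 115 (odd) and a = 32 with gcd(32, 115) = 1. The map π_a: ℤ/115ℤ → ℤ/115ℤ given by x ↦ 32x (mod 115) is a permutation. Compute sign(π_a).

-1

Trace 49: π^k(49) = [49, 73, 36, 2, 64, 93, 101] for k=0..6.
6 cycles of lengths [44, 44, 11, 11, 4, 1].
Σ(ℓ_i−1) = 115−6 = 109; sign = (−1)^109 = -1.
(32|115)_J = -1 (Zolotarev's lemma cross-check).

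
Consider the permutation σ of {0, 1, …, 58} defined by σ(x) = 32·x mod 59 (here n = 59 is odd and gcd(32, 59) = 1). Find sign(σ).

Start at x=3: 3 → 37 → 4 → 10 → 25 → 33 → 53 → … (one orbit).
Cycle lengths of π_32 on ℤ/59ℤ: [58, 1]; 2 cycles in total.
2 cycles on 59: each ℓ→(−1)^(ℓ−1), product (−1)^57 = -1.
Zolotarev: (32|59) = -1, matching the cycle-count sign.

-1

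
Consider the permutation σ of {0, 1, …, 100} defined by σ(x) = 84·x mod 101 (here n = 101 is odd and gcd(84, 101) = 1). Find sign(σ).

+1

Orbit of 84 under x↦84x: [84, 87, 36, 95, 1]… (length divides ord_101(84)).
The orbit structure of x ↦ 84x mod 101: 21 orbits of sizes [5, 5, 5, 5, 5, 5, 5, 5, 5, 5, 5, 5, 5, 5, 5, 5, 5, 5, 5, 5, 1].
21 cycles on 101: each ℓ→(−1)^(ℓ−1), product (−1)^80 = +1.
(84|101)_J = +1 (Zolotarev's lemma cross-check).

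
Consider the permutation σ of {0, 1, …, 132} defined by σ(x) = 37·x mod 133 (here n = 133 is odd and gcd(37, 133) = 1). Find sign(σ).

Start at x=58: 58 → 18 → 1 → 37 → 39 → 113 → 58 (one orbit).
Decompose π into cycles: lengths [6, 6, 6, 6, 6, 6, 6, 6, 6, 6, 6, 6, 6, 6, 6, 6, 6, 6, 3, 3, 2, 2, 2, 2, 2, 2, 2, 2, 2, 1] (30 cycles, including the fixed point 0).
sign(π) = (−1)^{n − #cycles} = (−1)^{133−30} = (−1)^103 = -1.

-1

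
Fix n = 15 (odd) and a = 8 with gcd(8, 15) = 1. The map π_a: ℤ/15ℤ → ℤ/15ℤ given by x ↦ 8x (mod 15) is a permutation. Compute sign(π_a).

Trace 8: π^k(8) = [8, 4, 2, 1] for k=0..3.
π_8 has 5 disjoint cycles with lengths [4, 4, 4, 2, 1] on {0,…,14}.
5 cycles on 15: each ℓ→(−1)^(ℓ−1), product (−1)^10 = +1.

+1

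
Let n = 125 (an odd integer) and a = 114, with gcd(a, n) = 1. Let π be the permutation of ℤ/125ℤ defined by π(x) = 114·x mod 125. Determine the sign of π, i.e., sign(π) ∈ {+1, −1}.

+1

Trace 81: π^k(81) = [81, 109, 51, 64, 46, 119, 66] for k=0..6.
Decompose π into cycles: lengths [50, 50, 10, 10, 2, 2, 1] (7 cycles, including the fixed point 0).
n − c = 125 − 7 = 118; sign = (−1)^118 = +1.
The Jacobi symbol (114|125) = +1 (Zolotarev) agrees.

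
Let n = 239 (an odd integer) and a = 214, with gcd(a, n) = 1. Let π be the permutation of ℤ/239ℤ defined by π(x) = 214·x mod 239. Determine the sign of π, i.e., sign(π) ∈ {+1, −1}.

Orbit of 199 under x↦214x: [199, 44, 95, 15, 103, 54, 84]… (length divides ord_239(214)).
π_214 has 2 disjoint cycles with lengths [238, 1] on {0,…,238}.
Σ(ℓ_i−1) = 239−2 = 237; sign = (−1)^237 = -1.

-1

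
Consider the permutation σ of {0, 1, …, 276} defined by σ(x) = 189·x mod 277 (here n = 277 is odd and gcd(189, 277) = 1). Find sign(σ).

+1

Start at x=188: 188 → 76 → 237 → 196 → 203 → 141 → 57 → … (one orbit).
Decompose π into cycles: lengths [138, 138, 1] (3 cycles, including the fixed point 0).
277 − 3 = 274 transpositions; sign(π) = (−1)^274 = +1.
The Jacobi symbol (189|277) = +1 (Zolotarev) agrees.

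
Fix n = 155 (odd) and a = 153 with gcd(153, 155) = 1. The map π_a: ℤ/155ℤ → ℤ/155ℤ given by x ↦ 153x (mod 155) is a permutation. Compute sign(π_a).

+1

Trace 147: π^k(147) = [147, 16, 123, 64, 27, 101, 108] for k=0..6.
The orbit structure of x ↦ 153x mod 155: 11 orbits of sizes [20, 20, 20, 20, 20, 20, 10, 10, 10, 4, 1].
11 cycles on 155: each ℓ→(−1)^(ℓ−1), product (−1)^144 = +1.
Via Zolotarev, sign(π_{153}) = (153|155) = +1.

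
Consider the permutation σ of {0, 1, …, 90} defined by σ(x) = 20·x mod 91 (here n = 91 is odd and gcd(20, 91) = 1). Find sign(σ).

+1

Orbit of 83 under x↦20x: [83, 22, 76, 64, 6, 29, 34]… (length divides ord_91(20)).
Cycle lengths of π_20 on ℤ/91ℤ: [12, 12, 12, 12, 12, 12, 12, 2, 2, 2, 1]; 11 cycles in total.
11 cycles on 91: each ℓ→(−1)^(ℓ−1), product (−1)^80 = +1.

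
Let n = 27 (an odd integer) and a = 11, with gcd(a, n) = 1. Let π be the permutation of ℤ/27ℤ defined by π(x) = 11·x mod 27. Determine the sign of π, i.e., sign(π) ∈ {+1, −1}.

Trace 22: π^k(22) = [22, 26, 16, 14, 19, 20, 4] for k=0..6.
Cycle lengths of π_11 on ℤ/27ℤ: [18, 6, 2, 1]; 4 cycles in total.
4 cycles on 27: each ℓ→(−1)^(ℓ−1), product (−1)^23 = -1.
Check: (11/27) = -1 by Zolotarev.

-1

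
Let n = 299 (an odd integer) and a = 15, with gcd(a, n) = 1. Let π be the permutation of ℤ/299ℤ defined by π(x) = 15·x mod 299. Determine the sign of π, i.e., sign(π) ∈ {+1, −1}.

+1

Trace 170: π^k(170) = [170, 158, 277, 268, 133, 201, 25] for k=0..6.
Cycle type of π: 132×2 + 22 + 12 + 1; total 5 cycles.
299 − 5 = 294 transpositions; sign(π) = (−1)^294 = +1.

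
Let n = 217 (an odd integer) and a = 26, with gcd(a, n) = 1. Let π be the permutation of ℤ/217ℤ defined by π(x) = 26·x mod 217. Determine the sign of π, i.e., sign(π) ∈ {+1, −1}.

+1

Start at x=192: 192 → 1 → 26 → 25 → 216 → 191 → 192 (one orbit).
Cycle lengths of π_26 on ℤ/217ℤ: [6, 6, 6, 6, 6, 6, 6, 6, 6, 6, 6, 6, 6, 6, 6, 6, 6, 6, 6, 6, 6, 6, 6, 6, 6, 6, 6, 6, 6, 6, 6, 6, 6, 6, 6, 6, 1]; 37 cycles in total.
37 cycles on 217: each ℓ→(−1)^(ℓ−1), product (−1)^180 = +1.
Check: (26/217) = +1 by Zolotarev.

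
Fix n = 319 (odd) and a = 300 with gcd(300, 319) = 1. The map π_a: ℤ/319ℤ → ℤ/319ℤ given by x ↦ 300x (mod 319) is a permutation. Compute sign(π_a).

-1

Orbit of 1 under x↦300x: [1, 300, 42, 159, 169, 298, 80]… (length divides ord_319(300)).
The orbit structure of x ↦ 300x mod 319: 6 orbits of sizes [140, 140, 28, 5, 5, 1].
With 6 cycles on 319 points, sign = (−1)^{319−6} = -1.
Via Zolotarev, sign(π_{300}) = (300|319) = -1.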